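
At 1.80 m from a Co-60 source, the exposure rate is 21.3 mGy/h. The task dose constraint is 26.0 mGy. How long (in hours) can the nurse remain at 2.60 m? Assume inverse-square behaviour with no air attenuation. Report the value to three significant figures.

2.55 h

Applying the 1/r² law, rate at 2.60 m:
(1.80/2.60)² = 0.4793, so 21.3 × 0.4793 = 10.21 mGy/h.
Stay time = 26.0 mGy ÷ 10.21 mGy/h = 2.547 h.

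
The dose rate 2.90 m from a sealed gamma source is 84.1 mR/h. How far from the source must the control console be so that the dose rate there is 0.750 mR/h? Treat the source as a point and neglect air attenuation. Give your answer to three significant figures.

30.7 m

Since intensity falls as 1/r², d₂ = d₁·√(I₁/I₂).
I₁/I₂ = 84.1/0.750 = 112.1, so d₂ = 2.90 × √112.1 = 30.70 m.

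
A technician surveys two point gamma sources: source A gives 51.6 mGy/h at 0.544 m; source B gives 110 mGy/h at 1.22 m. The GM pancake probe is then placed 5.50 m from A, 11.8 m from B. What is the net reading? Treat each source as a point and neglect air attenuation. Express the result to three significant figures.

By superposition, sum each source's inverse-square contribution:
A: 51.6 × (0.544/5.50)² = 0.5048 mGy/h
B: 110 × (1.22/11.8)² = 1.176 mGy/h
Total = 0.5048 + 1.176 = 1.681 mGy/h.

1.68 mGy/h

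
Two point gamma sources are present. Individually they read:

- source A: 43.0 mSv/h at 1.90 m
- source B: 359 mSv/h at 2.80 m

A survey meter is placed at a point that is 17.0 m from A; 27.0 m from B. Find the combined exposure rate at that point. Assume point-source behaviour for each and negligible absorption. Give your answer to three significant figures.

Each source contributes Iᵢ·(dᵢ/rᵢ)²; contributions add.
A: 43.0 × (1.90/17.0)² = 0.5371 mSv/h
B: 359 × (2.80/27.0)² = 3.861 mSv/h
Total = 0.5371 + 3.861 = 4.398 mSv/h.

4.40 mSv/h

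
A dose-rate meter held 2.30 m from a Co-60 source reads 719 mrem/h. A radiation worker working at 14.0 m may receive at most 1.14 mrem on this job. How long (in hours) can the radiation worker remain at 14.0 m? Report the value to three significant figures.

0.0587 h

Using I₁d₁² = I₂d₂², rate at 14.0 m:
719 × (2.30/14.0)² = 719 × 0.02699 = 19.41 mrem/h.
Stay time = 1.14 mrem ÷ 19.41 mrem/h = 0.05873 h.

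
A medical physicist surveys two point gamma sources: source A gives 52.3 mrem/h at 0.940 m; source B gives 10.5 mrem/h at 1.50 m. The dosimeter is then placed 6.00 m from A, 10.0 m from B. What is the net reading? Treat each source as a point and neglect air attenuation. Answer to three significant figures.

1.52 mrem/h

Each source contributes Iᵢ·(dᵢ/rᵢ)²; contributions add.
A: 52.3 × (0.940/6.00)² = 1.284 mrem/h
B: 10.5 × (1.50/10.0)² = 0.2362 mrem/h
Total = 1.284 + 0.2362 = 1.520 mrem/h.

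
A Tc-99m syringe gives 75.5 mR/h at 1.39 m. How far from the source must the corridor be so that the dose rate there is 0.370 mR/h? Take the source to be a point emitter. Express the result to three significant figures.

Using I₁d₁² = I₂d₂², d₂ = d₁·√(I₁/I₂).
I₁/I₂ = 75.5/0.370 = 204.1, so d₂ = 1.39 × √204.1 = 19.86 m.

19.9 m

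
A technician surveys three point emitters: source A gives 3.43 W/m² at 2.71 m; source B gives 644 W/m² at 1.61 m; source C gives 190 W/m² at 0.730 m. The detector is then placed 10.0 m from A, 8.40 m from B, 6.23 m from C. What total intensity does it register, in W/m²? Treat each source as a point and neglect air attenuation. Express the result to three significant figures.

By superposition, sum each source's inverse-square contribution:
A: 3.43 × (2.71/10.0)² = 0.2519 W/m²
B: 644 × (1.61/8.40)² = 23.66 W/m²
C: 190 × (0.730/6.23)² = 2.609 W/m²
Total = 0.2519 + 23.66 + 2.609 = 26.52 W/m².

26.5 W/m²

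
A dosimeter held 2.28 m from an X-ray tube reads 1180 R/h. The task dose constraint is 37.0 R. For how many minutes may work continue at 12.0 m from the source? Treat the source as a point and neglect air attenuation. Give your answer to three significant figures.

Applying the 1/r² law, rate at 12.0 m:
1180 × (2.28/12.0)² = 1180 × 0.03610 = 42.60 R/h.
Stay time = 37.0 R ÷ 42.60 R/h = 0.8685 h = 52.11 min.

52.1 min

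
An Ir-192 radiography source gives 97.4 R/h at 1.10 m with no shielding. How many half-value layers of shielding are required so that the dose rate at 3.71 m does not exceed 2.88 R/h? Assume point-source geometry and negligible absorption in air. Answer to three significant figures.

At 3.71 m, distance alone gives (1.10/3.71)² = 0.08791, so 97.4 × 0.08791 = 8.562 R/h.
Further attenuation needed: 8.562/2.88 = 2.973.
n = log₂(2.973) = 1.572 half-value layers.

1.57 half-value layers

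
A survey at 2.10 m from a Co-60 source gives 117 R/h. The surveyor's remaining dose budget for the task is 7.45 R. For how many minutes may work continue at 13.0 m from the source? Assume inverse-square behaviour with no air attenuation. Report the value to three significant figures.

By the inverse-square law, rate at 13.0 m:
(2.10/13.0)² = 0.02609, so 117 × 0.02609 = 3.053 R/h.
Stay time = 7.45 R ÷ 3.053 R/h = 2.440 h = 146.4 min.

146 min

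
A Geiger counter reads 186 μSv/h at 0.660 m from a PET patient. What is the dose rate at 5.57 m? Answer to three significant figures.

2.61 μSv/h

Since intensity falls as 1/r², the rate at 5.57 m is
186 × (0.660/5.57)² = 186 × 0.01404 = 2.611 μSv/h.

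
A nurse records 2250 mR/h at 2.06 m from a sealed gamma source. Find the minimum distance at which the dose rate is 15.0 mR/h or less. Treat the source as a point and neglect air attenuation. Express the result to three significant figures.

Intensity scales as (d₁/d₂)², so d₂ = d₁·√(I₁/I₂).
I₁/I₂ = 2250/15.0 = 150.0, so d₂ = 2.06 × √150.0 = 25.23 m.

25.2 m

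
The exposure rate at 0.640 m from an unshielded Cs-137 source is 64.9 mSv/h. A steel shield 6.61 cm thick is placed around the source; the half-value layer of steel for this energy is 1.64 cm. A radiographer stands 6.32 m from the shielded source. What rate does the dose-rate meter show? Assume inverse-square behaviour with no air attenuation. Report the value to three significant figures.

0.0407 mSv/h

Distance alone: 64.9 × (0.640/6.32)² = 64.9 × 0.01025 = 0.6652 mSv/h.
Shield: 6.61/1.64 = 4.030 half-value layers → attenuation 2^(−4.030) = 0.06121.
Combined: 0.6652 × 0.06121 = 0.04072 mSv/h.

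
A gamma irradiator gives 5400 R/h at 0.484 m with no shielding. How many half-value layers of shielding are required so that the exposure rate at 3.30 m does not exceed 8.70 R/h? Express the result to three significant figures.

At 3.30 m, distance alone gives (0.484/3.30)² = 0.02151, so 5400 × 0.02151 = 116.2 R/h.
Further attenuation needed: 116.2/8.70 = 13.36.
n = log₂(13.36) = 3.740 half-value layers.

3.74 half-value layers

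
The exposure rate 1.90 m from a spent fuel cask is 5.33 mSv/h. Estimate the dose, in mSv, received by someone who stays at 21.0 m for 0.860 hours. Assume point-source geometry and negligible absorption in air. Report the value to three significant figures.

Applying the 1/r² law, rate at 21.0 m:
5.33 × (1.90/21.0)² = 5.33 × 0.008186 = 0.04363 mSv/h.
Dose = rate × time = 0.04363 mSv/h × 0.8600 h = 0.03752 mSv.

0.0375 mSv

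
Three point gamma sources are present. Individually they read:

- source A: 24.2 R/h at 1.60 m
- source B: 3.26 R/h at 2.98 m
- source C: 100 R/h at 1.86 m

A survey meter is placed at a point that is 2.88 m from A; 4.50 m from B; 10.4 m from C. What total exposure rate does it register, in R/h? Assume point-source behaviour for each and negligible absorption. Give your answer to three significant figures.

By superposition, sum each source's inverse-square contribution:
A: 24.2 × (1.60/2.88)² = 7.469 R/h
B: 3.26 × (2.98/4.50)² = 1.430 R/h
C: 100 × (1.86/10.4)² = 3.199 R/h
Total = 7.469 + 1.430 + 3.199 = 12.10 R/h.

12.1 R/h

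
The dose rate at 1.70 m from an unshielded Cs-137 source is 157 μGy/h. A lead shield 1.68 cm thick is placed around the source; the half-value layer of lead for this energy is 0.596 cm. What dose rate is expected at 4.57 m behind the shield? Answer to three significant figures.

Distance alone: 157 × (1.70/4.57)² = 157 × 0.1384 = 21.73 μGy/h.
Shield: 1.68/0.596 = 2.819 half-value layers → attenuation 2^(−2.819) = 0.1417.
Combined: 21.73 × 0.1417 = 3.079 μGy/h.

3.08 μGy/h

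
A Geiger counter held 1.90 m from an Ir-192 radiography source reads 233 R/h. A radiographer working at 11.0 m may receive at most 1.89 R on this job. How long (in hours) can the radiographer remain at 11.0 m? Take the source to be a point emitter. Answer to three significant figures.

0.272 h

Using I₁d₁² = I₂d₂², rate at 11.0 m:
233 × (1.90/11.0)² = 233 × 0.02983 = 6.950 R/h.
Stay time = 1.89 R ÷ 6.950 R/h = 0.2719 h.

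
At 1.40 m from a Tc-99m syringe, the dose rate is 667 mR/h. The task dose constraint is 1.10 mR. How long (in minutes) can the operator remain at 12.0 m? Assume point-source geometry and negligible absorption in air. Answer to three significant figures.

Applying the 1/r² law, rate at 12.0 m:
(1.40/12.0)² = 0.01361, so 667 × 0.01361 = 9.078 mR/h.
Stay time = 1.10 mR ÷ 9.078 mR/h = 0.1212 h = 7.272 min.

7.27 min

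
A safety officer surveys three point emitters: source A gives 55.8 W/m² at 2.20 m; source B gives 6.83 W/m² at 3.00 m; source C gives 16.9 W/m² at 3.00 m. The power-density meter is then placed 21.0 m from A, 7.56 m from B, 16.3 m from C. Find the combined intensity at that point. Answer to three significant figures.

By superposition, sum each source's inverse-square contribution:
A: 55.8 × (2.20/21.0)² = 0.6124 W/m²
B: 6.83 × (3.00/7.56)² = 1.076 W/m²
C: 16.9 × (3.00/16.3)² = 0.5725 W/m²
Total = 0.6124 + 1.076 + 0.5725 = 2.261 W/m².

2.26 W/m²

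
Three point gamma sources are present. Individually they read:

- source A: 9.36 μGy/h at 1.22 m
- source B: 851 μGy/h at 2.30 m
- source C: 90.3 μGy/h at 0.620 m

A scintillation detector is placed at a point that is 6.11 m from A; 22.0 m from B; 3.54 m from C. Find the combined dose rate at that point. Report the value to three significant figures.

Each source contributes Iᵢ·(dᵢ/rᵢ)²; contributions add.
A: 9.36 × (1.22/6.11)² = 0.3732 μGy/h
B: 851 × (2.30/22.0)² = 9.301 μGy/h
C: 90.3 × (0.620/3.54)² = 2.770 μGy/h
Total = 0.3732 + 9.301 + 2.770 = 12.44 μGy/h.

12.4 μGy/h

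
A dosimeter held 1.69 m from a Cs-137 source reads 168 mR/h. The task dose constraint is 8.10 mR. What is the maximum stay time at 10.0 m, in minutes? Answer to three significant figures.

101 min

Intensity scales as (d₁/d₂)², so rate at 10.0 m:
(1.69/10.0)² = 0.02856, so 168 × 0.02856 = 4.798 mR/h.
Stay time = 8.10 mR ÷ 4.798 mR/h = 1.688 h = 101.3 min.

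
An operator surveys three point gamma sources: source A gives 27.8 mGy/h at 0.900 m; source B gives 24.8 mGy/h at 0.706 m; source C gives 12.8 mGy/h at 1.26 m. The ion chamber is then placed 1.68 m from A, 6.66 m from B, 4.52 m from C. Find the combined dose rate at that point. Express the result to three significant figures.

Each source contributes Iᵢ·(dᵢ/rᵢ)²; contributions add.
A: 27.8 × (0.900/1.68)² = 7.978 mGy/h
B: 24.8 × (0.706/6.66)² = 0.2787 mGy/h
C: 12.8 × (1.26/4.52)² = 0.9947 mGy/h
Total = 7.978 + 0.2787 + 0.9947 = 9.251 mGy/h.

9.25 mGy/h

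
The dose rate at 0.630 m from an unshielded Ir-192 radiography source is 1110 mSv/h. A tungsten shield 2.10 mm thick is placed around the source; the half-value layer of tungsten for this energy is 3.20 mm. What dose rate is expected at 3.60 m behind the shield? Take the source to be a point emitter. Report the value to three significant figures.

Distance alone: (0.630/3.60)² = 0.03062, so 1110 × 0.03062 = 33.99 mSv/h.
Shield: 2.10/3.20 = 0.6562 half-value layers → attenuation 2^(−0.6562) = 0.6345.
Combined: 33.99 × 0.6345 = 21.57 mSv/h.

21.6 mSv/h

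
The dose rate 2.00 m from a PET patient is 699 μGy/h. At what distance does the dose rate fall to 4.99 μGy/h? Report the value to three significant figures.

Intensity scales as (d₁/d₂)², so d₂ = d₁·√(I₁/I₂).
I₁/I₂ = 699/4.99 = 140.1, so d₂ = 2.00 × √140.1 = 23.67 m.

23.7 m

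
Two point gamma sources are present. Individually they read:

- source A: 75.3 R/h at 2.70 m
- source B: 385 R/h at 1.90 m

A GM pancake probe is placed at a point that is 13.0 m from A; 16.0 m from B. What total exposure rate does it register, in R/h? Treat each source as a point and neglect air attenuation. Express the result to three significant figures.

8.68 R/h

Each source contributes Iᵢ·(dᵢ/rᵢ)²; contributions add.
A: 75.3 × (2.70/13.0)² = 3.248 R/h
B: 385 × (1.90/16.0)² = 5.429 R/h
Total = 3.248 + 5.429 = 8.677 R/h.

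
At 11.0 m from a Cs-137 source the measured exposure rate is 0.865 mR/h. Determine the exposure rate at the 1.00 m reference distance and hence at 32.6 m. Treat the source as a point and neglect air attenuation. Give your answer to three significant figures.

Using I₁d₁² = I₂d₂²,
At 1.00 m: 0.865 × (11.0/1.00)² = 0.865 × 121.0 = 104.7 mR/h
At 32.6 m: (1.00/32.6)² = 0.0009409, so 104.7 × 0.0009409 = 0.09851 mR/h.

105 mR/h; 0.0985 mR/h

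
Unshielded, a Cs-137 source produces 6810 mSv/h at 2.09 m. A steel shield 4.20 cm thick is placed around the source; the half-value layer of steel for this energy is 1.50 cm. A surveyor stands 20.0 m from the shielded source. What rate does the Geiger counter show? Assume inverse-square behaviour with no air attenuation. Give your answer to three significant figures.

10.7 mSv/h

Distance alone: (2.09/20.0)² = 0.01092, so 6810 × 0.01092 = 74.37 mSv/h.
Shield: 4.20/1.50 = 2.800 half-value layers → attenuation 2^(−2.800) = 0.1436.
Combined: 74.37 × 0.1436 = 10.68 mSv/h.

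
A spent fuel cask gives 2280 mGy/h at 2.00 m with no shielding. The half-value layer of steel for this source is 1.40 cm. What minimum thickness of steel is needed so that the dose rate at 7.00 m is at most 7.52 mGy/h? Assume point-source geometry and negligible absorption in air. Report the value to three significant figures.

6.48 cm

At 7.00 m, distance alone gives 2280 × (2.00/7.00)² = 2280 × 0.08163 = 186.1 mGy/h.
Further attenuation needed: 186.1/7.52 = 24.75.
n = log₂(24.75) = 4.629 half-value layers.
Thickness = 4.629 × 1.40 cm = 6.481 cm.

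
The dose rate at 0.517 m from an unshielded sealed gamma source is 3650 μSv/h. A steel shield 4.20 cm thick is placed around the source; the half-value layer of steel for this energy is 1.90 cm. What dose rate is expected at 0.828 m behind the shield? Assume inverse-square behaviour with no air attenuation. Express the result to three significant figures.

Distance alone: 3650 × (0.517/0.828)² = 3650 × 0.3899 = 1423 μSv/h.
Shield: 4.20/1.90 = 2.211 half-value layers → attenuation 2^(−2.211) = 0.2160.
Combined: 1423 × 0.2160 = 307.4 μSv/h.

307 μSv/h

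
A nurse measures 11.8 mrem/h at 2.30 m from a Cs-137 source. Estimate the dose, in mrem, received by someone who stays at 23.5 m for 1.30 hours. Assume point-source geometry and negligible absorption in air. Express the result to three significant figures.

Intensity scales as (d₁/d₂)², so rate at 23.5 m:
11.8 × (2.30/23.5)² = 11.8 × 0.009579 = 0.1130 mrem/h.
Dose = rate × time = 0.1130 mrem/h × 1.300 h = 0.1469 mrem.

0.147 mrem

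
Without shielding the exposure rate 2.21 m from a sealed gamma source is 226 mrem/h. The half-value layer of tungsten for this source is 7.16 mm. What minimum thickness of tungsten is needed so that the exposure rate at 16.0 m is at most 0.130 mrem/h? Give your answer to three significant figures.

At 16.0 m, distance alone gives 226 × (2.21/16.0)² = 226 × 0.01908 = 4.312 mrem/h.
Further attenuation needed: 4.312/0.130 = 33.17.
n = log₂(33.17) = 5.052 half-value layers.
Thickness = 5.052 × 7.16 mm = 36.17 mm.

36.2 mm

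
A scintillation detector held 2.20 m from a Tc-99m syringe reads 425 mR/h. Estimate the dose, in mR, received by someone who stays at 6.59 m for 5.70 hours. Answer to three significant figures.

By the inverse-square law, rate at 6.59 m:
425 × (2.20/6.59)² = 425 × 0.1114 = 47.34 mR/h.
Dose = rate × time = 47.34 mR/h × 5.700 h = 269.8 mR.

270 mR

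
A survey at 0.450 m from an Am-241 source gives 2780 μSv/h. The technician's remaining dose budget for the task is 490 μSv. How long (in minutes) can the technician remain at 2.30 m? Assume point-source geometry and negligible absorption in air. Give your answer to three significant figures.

276 min

Applying the 1/r² law, rate at 2.30 m:
(0.450/2.30)² = 0.03828, so 2780 × 0.03828 = 106.4 μSv/h.
Stay time = 490 μSv ÷ 106.4 μSv/h = 4.605 h = 276.3 min.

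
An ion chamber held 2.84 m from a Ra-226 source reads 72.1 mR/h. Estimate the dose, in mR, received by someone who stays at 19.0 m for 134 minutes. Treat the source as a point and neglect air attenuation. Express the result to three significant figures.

3.60 mR

By the inverse-square law, rate at 19.0 m:
(2.84/19.0)² = 0.02234, so 72.1 × 0.02234 = 1.611 mR/h.
Dose = rate × time = 1.611 mR/h × 2.233 h = 3.597 mR.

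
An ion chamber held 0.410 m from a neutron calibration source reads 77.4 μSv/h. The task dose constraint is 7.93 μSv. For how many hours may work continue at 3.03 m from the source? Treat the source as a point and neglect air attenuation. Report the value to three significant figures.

Since intensity falls as 1/r², rate at 3.03 m:
(0.410/3.03)² = 0.01831, so 77.4 × 0.01831 = 1.417 μSv/h.
Stay time = 7.93 μSv ÷ 1.417 μSv/h = 5.596 h.

5.60 h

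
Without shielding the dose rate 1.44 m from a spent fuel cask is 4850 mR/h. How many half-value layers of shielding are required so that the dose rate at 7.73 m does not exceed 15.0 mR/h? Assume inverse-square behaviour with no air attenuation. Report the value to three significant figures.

3.49 half-value layers

At 7.73 m, distance alone gives 4850 × (1.44/7.73)² = 4850 × 0.03470 = 168.3 mR/h.
Further attenuation needed: 168.3/15.0 = 11.22.
n = log₂(11.22) = 3.488 half-value layers.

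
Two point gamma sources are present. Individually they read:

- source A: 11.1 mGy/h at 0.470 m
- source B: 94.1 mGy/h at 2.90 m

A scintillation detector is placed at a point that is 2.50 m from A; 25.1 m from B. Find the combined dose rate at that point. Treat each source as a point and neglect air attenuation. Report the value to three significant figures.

1.65 mGy/h

Each source contributes Iᵢ·(dᵢ/rᵢ)²; contributions add.
A: 11.1 × (0.470/2.50)² = 0.3923 mGy/h
B: 94.1 × (2.90/25.1)² = 1.256 mGy/h
Total = 0.3923 + 1.256 = 1.648 mGy/h.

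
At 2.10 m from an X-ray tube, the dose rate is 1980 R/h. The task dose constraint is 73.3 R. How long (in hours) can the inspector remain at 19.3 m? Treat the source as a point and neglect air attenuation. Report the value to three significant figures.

3.13 h

By the inverse-square law, rate at 19.3 m:
1980 × (2.10/19.3)² = 1980 × 0.01184 = 23.44 R/h.
Stay time = 73.3 R ÷ 23.44 R/h = 3.127 h.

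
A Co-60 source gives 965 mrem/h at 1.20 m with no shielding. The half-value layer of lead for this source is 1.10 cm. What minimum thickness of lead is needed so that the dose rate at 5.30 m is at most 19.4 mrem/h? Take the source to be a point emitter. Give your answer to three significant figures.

1.49 cm

At 5.30 m, distance alone gives (1.20/5.30)² = 0.05126, so 965 × 0.05126 = 49.47 mrem/h.
Further attenuation needed: 49.47/19.4 = 2.550.
n = log₂(2.550) = 1.350 half-value layers.
Thickness = 1.350 × 1.10 cm = 1.485 cm.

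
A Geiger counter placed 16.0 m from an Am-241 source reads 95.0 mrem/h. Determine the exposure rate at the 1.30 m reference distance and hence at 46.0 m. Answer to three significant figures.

By the inverse-square law,
At 1.30 m: (16.0/1.30)² = 151.5, so 95.0 × 151.5 = 14390 mrem/h
At 46.0 m: (1.30/46.0)² = 0.0007987, so 14390 × 0.0007987 = 11.49 mrem/h.

14400 mrem/h; 11.5 mrem/h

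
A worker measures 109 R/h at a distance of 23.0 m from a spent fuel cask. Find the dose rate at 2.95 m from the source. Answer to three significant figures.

6630 R/h

Intensity scales as (d₁/d₂)², so the rate at 2.95 m is
(23.0/2.95)² = 60.79, so 109 × 60.79 = 6626 R/h.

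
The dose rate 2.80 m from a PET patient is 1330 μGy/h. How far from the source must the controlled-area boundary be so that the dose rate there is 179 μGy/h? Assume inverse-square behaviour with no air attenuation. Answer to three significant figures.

7.63 m

Since intensity falls as 1/r², d₂ = d₁·√(I₁/I₂).
I₁/I₂ = 1330/179 = 7.430, so d₂ = 2.80 × √7.430 = 7.632 m.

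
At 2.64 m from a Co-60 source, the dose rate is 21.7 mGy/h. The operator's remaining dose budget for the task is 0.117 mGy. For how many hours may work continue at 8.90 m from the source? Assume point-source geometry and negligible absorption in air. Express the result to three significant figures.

Using I₁d₁² = I₂d₂², rate at 8.90 m:
21.7 × (2.64/8.90)² = 21.7 × 0.08799 = 1.909 mGy/h.
Stay time = 0.117 mGy ÷ 1.909 mGy/h = 0.06129 h.

0.0613 h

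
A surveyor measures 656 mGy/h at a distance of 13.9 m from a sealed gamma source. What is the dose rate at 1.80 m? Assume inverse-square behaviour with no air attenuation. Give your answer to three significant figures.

Using I₁d₁² = I₂d₂², the rate at 1.80 m is
(13.9/1.80)² = 59.63, so 656 × 59.63 = 39120 mGy/h.

39100 mGy/h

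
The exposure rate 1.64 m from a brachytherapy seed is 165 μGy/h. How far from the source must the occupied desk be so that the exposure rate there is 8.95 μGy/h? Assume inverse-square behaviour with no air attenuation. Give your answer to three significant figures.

Applying the 1/r² law, d₂ = d₁·√(I₁/I₂).
I₁/I₂ = 165/8.95 = 18.44, so d₂ = 1.64 × √18.44 = 7.042 m.

7.04 m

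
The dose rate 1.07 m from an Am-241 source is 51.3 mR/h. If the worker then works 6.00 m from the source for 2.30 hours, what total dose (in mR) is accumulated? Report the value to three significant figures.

3.75 mR

Applying the 1/r² law, rate at 6.00 m:
51.3 × (1.07/6.00)² = 51.3 × 0.03180 = 1.631 mR/h.
Dose = rate × time = 1.631 mR/h × 2.300 h = 3.751 mR.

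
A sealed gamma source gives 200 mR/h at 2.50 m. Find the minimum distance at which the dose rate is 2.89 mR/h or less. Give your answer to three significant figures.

By the inverse-square law, d₂ = d₁·√(I₁/I₂).
I₁/I₂ = 200/2.89 = 69.20, so d₂ = 2.50 × √69.20 = 20.80 m.

20.8 m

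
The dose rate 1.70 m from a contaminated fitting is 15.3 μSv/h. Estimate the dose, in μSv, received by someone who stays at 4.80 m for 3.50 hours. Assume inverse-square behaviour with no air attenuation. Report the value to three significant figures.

6.72 μSv

Since intensity falls as 1/r², rate at 4.80 m:
15.3 × (1.70/4.80)² = 15.3 × 0.1254 = 1.919 μSv/h.
Dose = rate × time = 1.919 μSv/h × 3.500 h = 6.716 μSv.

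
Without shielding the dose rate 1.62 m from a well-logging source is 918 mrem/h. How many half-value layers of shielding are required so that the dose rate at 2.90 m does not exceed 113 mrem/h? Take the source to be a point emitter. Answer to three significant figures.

At 2.90 m, distance alone gives 918 × (1.62/2.90)² = 918 × 0.3121 = 286.5 mrem/h.
Further attenuation needed: 286.5/113 = 2.535.
n = log₂(2.535) = 1.342 half-value layers.

1.34 half-value layers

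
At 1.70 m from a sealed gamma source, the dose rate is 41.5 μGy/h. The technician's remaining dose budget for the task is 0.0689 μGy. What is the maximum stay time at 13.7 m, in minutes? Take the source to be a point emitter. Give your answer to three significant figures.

By the inverse-square law, rate at 13.7 m:
(1.70/13.7)² = 0.01540, so 41.5 × 0.01540 = 0.6391 μGy/h.
Stay time = 0.0689 μGy ÷ 0.6391 μGy/h = 0.1078 h = 6.468 min.

6.47 min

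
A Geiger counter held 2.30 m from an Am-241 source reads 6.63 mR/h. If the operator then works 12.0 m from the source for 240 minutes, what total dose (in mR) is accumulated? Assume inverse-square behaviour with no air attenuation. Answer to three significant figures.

Using I₁d₁² = I₂d₂², rate at 12.0 m:
6.63 × (2.30/12.0)² = 6.63 × 0.03674 = 0.2436 mR/h.
Dose = rate × time = 0.2436 mR/h × 4.000 h = 0.9744 mR.

0.974 mR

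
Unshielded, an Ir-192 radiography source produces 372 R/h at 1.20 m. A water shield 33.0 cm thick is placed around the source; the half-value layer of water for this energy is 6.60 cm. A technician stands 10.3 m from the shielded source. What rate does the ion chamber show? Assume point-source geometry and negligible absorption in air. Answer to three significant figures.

0.158 R/h

Distance alone: 372 × (1.20/10.3)² = 372 × 0.01357 = 5.048 R/h.
Shield: 33.0/6.60 = 5.000 half-value layers → attenuation 2^(−5.000) = 0.03125.
Combined: 5.048 × 0.03125 = 0.1578 R/h.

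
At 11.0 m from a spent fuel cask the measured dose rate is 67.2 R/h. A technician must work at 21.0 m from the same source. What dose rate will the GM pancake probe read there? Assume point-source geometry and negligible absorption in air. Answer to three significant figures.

Intensity scales as (d₁/d₂)², so scaling from 11.0 m to 21.0 m:
(11.0/21.0)² = 0.2744, so 67.2 × 0.2744 = 18.44 R/h.

18.4 R/h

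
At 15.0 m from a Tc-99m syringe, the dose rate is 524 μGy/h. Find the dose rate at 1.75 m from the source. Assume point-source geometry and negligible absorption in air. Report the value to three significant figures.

Using I₁d₁² = I₂d₂², the rate at 1.75 m is
(15.0/1.75)² = 73.47, so 524 × 73.47 = 38500 μGy/h.

38500 μGy/h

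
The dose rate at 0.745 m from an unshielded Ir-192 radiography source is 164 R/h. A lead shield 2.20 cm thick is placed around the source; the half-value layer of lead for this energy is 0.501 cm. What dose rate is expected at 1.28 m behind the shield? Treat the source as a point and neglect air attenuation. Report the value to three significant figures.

2.65 R/h

Distance alone: 164 × (0.745/1.28)² = 164 × 0.3388 = 55.56 R/h.
Shield: 2.20/0.501 = 4.391 half-value layers → attenuation 2^(−4.391) = 0.04766.
Combined: 55.56 × 0.04766 = 2.648 R/h.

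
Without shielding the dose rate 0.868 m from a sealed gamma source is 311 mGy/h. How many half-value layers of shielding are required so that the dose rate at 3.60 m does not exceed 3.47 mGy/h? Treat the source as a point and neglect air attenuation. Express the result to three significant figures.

2.38 half-value layers

At 3.60 m, distance alone gives (0.868/3.60)² = 0.05813, so 311 × 0.05813 = 18.08 mGy/h.
Further attenuation needed: 18.08/3.47 = 5.210.
n = log₂(5.210) = 2.381 half-value layers.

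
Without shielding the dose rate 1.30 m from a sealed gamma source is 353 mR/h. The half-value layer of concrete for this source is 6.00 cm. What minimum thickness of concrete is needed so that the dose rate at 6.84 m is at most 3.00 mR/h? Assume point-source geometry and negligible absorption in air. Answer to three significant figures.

At 6.84 m, distance alone gives (1.30/6.84)² = 0.03612, so 353 × 0.03612 = 12.75 mR/h.
Further attenuation needed: 12.75/3.00 = 4.250.
n = log₂(4.250) = 2.087 half-value layers.
Thickness = 2.087 × 6.00 cm = 12.52 cm.

12.5 cm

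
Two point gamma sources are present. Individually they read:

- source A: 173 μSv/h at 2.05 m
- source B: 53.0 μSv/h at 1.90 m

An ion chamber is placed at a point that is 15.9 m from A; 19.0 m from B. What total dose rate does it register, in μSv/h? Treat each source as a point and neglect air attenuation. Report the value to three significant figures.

Each source contributes Iᵢ·(dᵢ/rᵢ)²; contributions add.
A: 173 × (2.05/15.9)² = 2.876 μSv/h
B: 53.0 × (1.90/19.0)² = 0.5300 μSv/h
Total = 2.876 + 0.5300 = 3.406 μSv/h.

3.41 μSv/h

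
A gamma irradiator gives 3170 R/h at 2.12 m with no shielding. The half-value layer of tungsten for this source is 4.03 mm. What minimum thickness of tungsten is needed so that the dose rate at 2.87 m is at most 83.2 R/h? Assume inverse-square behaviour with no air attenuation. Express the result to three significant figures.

At 2.87 m, distance alone gives 3170 × (2.12/2.87)² = 3170 × 0.5456 = 1730 R/h.
Further attenuation needed: 1730/83.2 = 20.79.
n = log₂(20.79) = 4.378 half-value layers.
Thickness = 4.378 × 4.03 mm = 17.64 mm.

17.6 mm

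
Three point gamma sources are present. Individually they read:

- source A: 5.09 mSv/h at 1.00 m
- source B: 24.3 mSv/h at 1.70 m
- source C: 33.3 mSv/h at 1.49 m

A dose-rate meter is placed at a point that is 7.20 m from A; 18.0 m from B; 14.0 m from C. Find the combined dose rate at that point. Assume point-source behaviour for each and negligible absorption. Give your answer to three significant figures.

By superposition, sum each source's inverse-square contribution:
A: 5.09 × (1.00/7.20)² = 0.09819 mSv/h
B: 24.3 × (1.70/18.0)² = 0.2167 mSv/h
C: 33.3 × (1.49/14.0)² = 0.3772 mSv/h
Total = 0.09819 + 0.2167 + 0.3772 = 0.6921 mSv/h.

0.692 mSv/h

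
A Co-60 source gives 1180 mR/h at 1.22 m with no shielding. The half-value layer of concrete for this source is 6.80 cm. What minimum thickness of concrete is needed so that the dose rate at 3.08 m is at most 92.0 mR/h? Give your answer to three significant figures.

At 3.08 m, distance alone gives (1.22/3.08)² = 0.1569, so 1180 × 0.1569 = 185.1 mR/h.
Further attenuation needed: 185.1/92.0 = 2.012.
n = log₂(2.012) = 1.009 half-value layers.
Thickness = 1.009 × 6.80 cm = 6.861 cm.

6.86 cm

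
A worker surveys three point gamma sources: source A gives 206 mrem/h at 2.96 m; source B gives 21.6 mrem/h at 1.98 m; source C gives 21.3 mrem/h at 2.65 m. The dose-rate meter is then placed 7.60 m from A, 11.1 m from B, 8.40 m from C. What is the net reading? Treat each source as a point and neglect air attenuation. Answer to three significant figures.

Each source contributes Iᵢ·(dᵢ/rᵢ)²; contributions add.
A: 206 × (2.96/7.60)² = 31.25 mrem/h
B: 21.6 × (1.98/11.1)² = 0.6873 mrem/h
C: 21.3 × (2.65/8.40)² = 2.120 mrem/h
Total = 31.25 + 0.6873 + 2.120 = 34.06 mrem/h.

34.1 mrem/h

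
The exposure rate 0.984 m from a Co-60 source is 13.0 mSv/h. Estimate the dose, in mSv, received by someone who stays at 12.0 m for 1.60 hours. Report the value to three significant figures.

By the inverse-square law, rate at 12.0 m:
13.0 × (0.984/12.0)² = 13.0 × 0.006724 = 0.08741 mSv/h.
Dose = rate × time = 0.08741 mSv/h × 1.600 h = 0.1399 mSv.

0.140 mSv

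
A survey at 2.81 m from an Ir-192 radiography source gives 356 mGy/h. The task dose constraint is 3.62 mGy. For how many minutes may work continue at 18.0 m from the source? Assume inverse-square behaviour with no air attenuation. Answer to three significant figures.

Since intensity falls as 1/r², rate at 18.0 m:
356 × (2.81/18.0)² = 356 × 0.02437 = 8.676 mGy/h.
Stay time = 3.62 mGy ÷ 8.676 mGy/h = 0.4172 h = 25.03 min.

25.0 min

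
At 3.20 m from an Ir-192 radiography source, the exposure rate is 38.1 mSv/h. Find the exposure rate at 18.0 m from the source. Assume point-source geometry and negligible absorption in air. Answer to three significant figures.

Since intensity falls as 1/r², the rate at 18.0 m is
38.1 × (3.20/18.0)² = 38.1 × 0.03160 = 1.204 mSv/h.

1.20 mSv/h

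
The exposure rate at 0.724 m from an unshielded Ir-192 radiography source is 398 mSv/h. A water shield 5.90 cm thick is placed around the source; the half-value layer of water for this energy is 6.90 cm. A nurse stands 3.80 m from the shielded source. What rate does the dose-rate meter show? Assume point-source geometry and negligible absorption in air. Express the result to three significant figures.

Distance alone: (0.724/3.80)² = 0.03630, so 398 × 0.03630 = 14.45 mSv/h.
Shield: 5.90/6.90 = 0.8551 half-value layers → attenuation 2^(−0.8551) = 0.5528.
Combined: 14.45 × 0.5528 = 7.988 mSv/h.

7.99 mSv/h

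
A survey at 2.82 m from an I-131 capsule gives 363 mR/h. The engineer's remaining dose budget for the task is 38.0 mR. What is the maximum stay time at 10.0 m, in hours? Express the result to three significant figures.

1.32 h

By the inverse-square law, rate at 10.0 m:
(2.82/10.0)² = 0.07952, so 363 × 0.07952 = 28.87 mR/h.
Stay time = 38.0 mR ÷ 28.87 mR/h = 1.316 h.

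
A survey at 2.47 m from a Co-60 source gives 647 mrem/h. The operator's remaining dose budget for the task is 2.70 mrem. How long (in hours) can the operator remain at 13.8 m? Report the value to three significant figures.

0.130 h

By the inverse-square law, rate at 13.8 m:
(2.47/13.8)² = 0.03204, so 647 × 0.03204 = 20.73 mrem/h.
Stay time = 2.70 mrem ÷ 20.73 mrem/h = 0.1302 h.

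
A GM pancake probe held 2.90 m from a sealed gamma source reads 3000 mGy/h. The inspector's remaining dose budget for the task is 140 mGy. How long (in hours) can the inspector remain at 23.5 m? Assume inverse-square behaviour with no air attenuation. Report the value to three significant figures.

By the inverse-square law, rate at 23.5 m:
3000 × (2.90/23.5)² = 3000 × 0.01523 = 45.69 mGy/h.
Stay time = 140 mGy ÷ 45.69 mGy/h = 3.064 h.

3.06 h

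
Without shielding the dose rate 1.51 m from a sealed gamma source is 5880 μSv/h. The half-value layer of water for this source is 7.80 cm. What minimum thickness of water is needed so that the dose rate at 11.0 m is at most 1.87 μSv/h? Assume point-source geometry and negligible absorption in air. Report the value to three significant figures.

45.9 cm

At 11.0 m, distance alone gives (1.51/11.0)² = 0.01884, so 5880 × 0.01884 = 110.8 μSv/h.
Further attenuation needed: 110.8/1.87 = 59.25.
n = log₂(59.25) = 5.889 half-value layers.
Thickness = 5.889 × 7.80 cm = 45.93 cm.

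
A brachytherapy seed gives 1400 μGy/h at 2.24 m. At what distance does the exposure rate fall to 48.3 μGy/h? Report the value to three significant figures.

Intensity scales as (d₁/d₂)², so d₂ = d₁·√(I₁/I₂).
I₁/I₂ = 1400/48.3 = 28.99, so d₂ = 2.24 × √28.99 = 12.06 m.

12.1 m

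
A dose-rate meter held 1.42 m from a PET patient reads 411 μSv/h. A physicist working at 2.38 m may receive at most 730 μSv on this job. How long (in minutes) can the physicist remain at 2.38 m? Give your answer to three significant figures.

299 min

By the inverse-square law, rate at 2.38 m:
(1.42/2.38)² = 0.3560, so 411 × 0.3560 = 146.3 μSv/h.
Stay time = 730 μSv ÷ 146.3 μSv/h = 4.990 h = 299.4 min.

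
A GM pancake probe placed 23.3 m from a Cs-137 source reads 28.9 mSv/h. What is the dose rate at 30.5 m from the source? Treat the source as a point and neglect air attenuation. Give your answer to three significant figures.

16.9 mSv/h

Applying the 1/r² law, scaling from 23.3 m to 30.5 m:
(23.3/30.5)² = 0.5836, so 28.9 × 0.5836 = 16.87 mSv/h.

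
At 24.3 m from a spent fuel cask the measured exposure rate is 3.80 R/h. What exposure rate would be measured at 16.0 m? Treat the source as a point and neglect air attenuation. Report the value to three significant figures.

8.77 R/h

Using I₁d₁² = I₂d₂², scaling from 24.3 m to 16.0 m:
3.80 × (24.3/16.0)² = 3.80 × 2.307 = 8.767 R/h.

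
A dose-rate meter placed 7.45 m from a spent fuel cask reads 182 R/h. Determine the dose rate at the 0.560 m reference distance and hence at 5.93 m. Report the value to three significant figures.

Applying the 1/r² law,
At 0.560 m: (7.45/0.560)² = 177.0, so 182 × 177.0 = 32210 R/h
At 5.93 m: 32210 × (0.560/5.93)² = 32210 × 0.008918 = 287.2 R/h.

32200 R/h; 287 R/h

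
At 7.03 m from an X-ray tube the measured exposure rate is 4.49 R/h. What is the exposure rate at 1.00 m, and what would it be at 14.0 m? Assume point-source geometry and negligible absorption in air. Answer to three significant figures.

By the inverse-square law,
At 1.00 m: 4.49 × (7.03/1.00)² = 4.49 × 49.42 = 221.9 R/h
At 14.0 m: 221.9 × (1.00/14.0)² = 221.9 × 0.005102 = 1.132 R/h.

222 R/h; 1.13 R/h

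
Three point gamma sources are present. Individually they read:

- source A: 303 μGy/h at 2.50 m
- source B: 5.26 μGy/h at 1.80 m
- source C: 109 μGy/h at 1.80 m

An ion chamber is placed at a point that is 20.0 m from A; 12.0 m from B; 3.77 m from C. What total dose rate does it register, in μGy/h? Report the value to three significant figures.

Each source contributes Iᵢ·(dᵢ/rᵢ)²; contributions add.
A: 303 × (2.50/20.0)² = 4.734 μGy/h
B: 5.26 × (1.80/12.0)² = 0.1183 μGy/h
C: 109 × (1.80/3.77)² = 24.85 μGy/h
Total = 4.734 + 0.1183 + 24.85 = 29.70 μGy/h.

29.7 μGy/h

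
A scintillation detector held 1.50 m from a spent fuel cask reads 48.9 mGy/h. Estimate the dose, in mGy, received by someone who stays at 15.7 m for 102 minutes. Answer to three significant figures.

Since intensity falls as 1/r², rate at 15.7 m:
(1.50/15.7)² = 0.009128, so 48.9 × 0.009128 = 0.4464 mGy/h.
Dose = rate × time = 0.4464 mGy/h × 1.700 h = 0.7589 mGy.

0.759 mGy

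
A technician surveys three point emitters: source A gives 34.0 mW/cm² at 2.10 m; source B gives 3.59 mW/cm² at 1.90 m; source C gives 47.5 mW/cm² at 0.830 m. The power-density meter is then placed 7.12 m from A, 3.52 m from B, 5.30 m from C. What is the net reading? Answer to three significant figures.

By superposition, sum each source's inverse-square contribution:
A: 34.0 × (2.10/7.12)² = 2.958 mW/cm²
B: 3.59 × (1.90/3.52)² = 1.046 mW/cm²
C: 47.5 × (0.830/5.30)² = 1.165 mW/cm²
Total = 2.958 + 1.046 + 1.165 = 5.169 mW/cm².

5.17 mW/cm²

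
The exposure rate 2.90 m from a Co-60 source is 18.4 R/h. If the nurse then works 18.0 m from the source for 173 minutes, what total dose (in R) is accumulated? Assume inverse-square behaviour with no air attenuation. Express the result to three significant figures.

1.38 R

Using I₁d₁² = I₂d₂², rate at 18.0 m:
18.4 × (2.90/18.0)² = 18.4 × 0.02596 = 0.4777 R/h.
Dose = rate × time = 0.4777 R/h × 2.883 h = 1.377 R.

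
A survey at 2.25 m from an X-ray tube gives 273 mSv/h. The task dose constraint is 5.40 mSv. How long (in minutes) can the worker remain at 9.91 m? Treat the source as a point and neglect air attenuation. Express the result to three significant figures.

23.0 min

Intensity scales as (d₁/d₂)², so rate at 9.91 m:
273 × (2.25/9.91)² = 273 × 0.05155 = 14.07 mSv/h.
Stay time = 5.40 mSv ÷ 14.07 mSv/h = 0.3838 h = 23.03 min.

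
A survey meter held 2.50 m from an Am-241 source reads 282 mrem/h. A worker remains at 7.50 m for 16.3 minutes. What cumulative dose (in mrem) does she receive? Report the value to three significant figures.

Applying the 1/r² law, rate at 7.50 m:
282 × (2.50/7.50)² = 282 × 0.1111 = 31.33 mrem/h.
Dose = rate × time = 31.33 mrem/h × 0.2717 h = 8.512 mrem.

8.51 mrem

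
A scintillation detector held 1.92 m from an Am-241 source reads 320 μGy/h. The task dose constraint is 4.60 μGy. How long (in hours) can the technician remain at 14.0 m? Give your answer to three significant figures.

0.764 h

Using I₁d₁² = I₂d₂², rate at 14.0 m:
(1.92/14.0)² = 0.01881, so 320 × 0.01881 = 6.019 μGy/h.
Stay time = 4.60 μGy ÷ 6.019 μGy/h = 0.7642 h.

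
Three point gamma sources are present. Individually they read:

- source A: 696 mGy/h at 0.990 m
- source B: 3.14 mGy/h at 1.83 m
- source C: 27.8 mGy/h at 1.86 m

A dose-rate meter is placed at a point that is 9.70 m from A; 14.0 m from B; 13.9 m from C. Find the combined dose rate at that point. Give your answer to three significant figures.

By superposition, sum each source's inverse-square contribution:
A: 696 × (0.990/9.70)² = 7.250 mGy/h
B: 3.14 × (1.83/14.0)² = 0.05365 mGy/h
C: 27.8 × (1.86/13.9)² = 0.4978 mGy/h
Total = 7.250 + 0.05365 + 0.4978 = 7.801 mGy/h.

7.80 mGy/h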